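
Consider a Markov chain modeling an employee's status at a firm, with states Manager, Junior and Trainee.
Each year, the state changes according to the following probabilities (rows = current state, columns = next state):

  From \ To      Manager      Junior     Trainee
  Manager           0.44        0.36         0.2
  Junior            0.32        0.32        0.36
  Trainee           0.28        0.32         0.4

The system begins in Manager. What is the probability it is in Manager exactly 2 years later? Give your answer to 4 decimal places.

Sum over the intermediate state after 1 year:
P = P(Manager→Manager)·P(Manager→Manager) + P(Manager→Junior)·P(Junior→Manager) + P(Manager→Trainee)·P(Trainee→Manager)
  = 0.44×0.44 + 0.36×0.32 + 0.2×0.28
  = 0.1936 + 0.1152 + 0.0560 = 0.3648

0.3648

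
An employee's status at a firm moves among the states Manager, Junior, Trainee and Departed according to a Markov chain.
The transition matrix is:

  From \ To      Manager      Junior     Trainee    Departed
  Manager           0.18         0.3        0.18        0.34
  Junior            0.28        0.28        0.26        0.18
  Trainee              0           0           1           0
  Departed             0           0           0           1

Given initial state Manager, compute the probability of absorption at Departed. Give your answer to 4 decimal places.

0.5900

Let h(s) be the probability of absorption at Departed starting from transient state s. Then h(Departed) = 1 and h(Trainee) = 0. By first-step analysis:
h(Manager) = 0.18·h(Manager) + 0.3·h(Junior) + 0.18·0 + 0.34·1
h(Junior) = 0.28·h(Manager) + 0.28·h(Junior) + 0.26·0 + 0.18·1
Solving: h(Manager) = 0.5900, h(Junior) = 0.4795.
Starting from Manager, the probability is 0.5900.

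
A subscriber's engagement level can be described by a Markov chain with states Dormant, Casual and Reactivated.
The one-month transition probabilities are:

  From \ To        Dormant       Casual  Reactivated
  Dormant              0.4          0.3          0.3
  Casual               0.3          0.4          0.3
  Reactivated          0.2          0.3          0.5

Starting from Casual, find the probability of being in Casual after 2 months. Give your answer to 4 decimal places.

0.3400

Sum over the intermediate state after 1 month:
P = P(Casual→Dormant)·P(Dormant→Casual) + P(Casual→Casual)·P(Casual→Casual) + P(Casual→Reactivated)·P(Reactivated→Casual)
  = 0.3×0.3 + 0.4×0.4 + 0.3×0.3
  = 0.0900 + 0.1600 + 0.0900 = 0.3400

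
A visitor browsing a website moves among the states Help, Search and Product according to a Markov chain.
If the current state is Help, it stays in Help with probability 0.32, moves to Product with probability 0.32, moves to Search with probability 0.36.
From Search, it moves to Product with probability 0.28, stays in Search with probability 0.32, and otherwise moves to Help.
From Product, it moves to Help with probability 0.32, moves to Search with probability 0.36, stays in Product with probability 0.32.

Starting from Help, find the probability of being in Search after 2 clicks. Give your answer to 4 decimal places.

Sum over the intermediate state after 1 click:
P = P(Help→Help)·P(Help→Search) + P(Help→Search)·P(Search→Search) + P(Help→Product)·P(Product→Search)
  = 0.32×0.36 + 0.36×0.32 + 0.32×0.36
  = 0.1152 + 0.1152 + 0.1152 = 0.3456

0.3456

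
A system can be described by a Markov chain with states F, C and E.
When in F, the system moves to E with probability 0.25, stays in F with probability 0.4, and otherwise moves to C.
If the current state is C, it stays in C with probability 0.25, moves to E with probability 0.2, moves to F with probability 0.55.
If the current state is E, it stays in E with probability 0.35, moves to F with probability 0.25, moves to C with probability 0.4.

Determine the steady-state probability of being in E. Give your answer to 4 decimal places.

0.2594

Let the stationary distribution be π with π = πP and π_1 + π_2 + π_3 = 1.
π_1 = 0.4·π_1 + 0.55·π_2 + 0.25·π_3
π_2 = 0.35·π_1 + 0.25·π_2 + 0.4·π_3
Solving with the normalization constraint gives π = (0.4106, 0.3300, 0.2594).
So the stationary probability of E is 0.2594.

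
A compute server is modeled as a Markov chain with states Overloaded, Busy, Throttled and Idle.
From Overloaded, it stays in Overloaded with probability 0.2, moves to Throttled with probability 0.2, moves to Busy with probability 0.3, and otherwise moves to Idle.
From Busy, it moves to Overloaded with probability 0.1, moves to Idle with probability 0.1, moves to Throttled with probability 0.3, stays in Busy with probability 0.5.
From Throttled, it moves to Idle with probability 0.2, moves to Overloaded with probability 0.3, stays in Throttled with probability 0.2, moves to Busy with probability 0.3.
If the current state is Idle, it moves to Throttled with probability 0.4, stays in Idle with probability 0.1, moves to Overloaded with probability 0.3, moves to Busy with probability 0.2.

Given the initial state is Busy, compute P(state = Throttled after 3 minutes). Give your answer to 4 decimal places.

Propagate the distribution vector 3 minutes from Busy.
After 0 minutes: (0.0000, 1.0000, 0.0000, 0.0000)
After 1 minute: (0.1000, 0.5000, 0.3000, 0.1000)
After 2 minutes: (0.1900, 0.3900, 0.2700, 0.1500)
After 3 minutes: (0.2030, 0.3630, 0.2690, 0.1650)
P(in Throttled after 3 minutes) = 0.2690

0.2690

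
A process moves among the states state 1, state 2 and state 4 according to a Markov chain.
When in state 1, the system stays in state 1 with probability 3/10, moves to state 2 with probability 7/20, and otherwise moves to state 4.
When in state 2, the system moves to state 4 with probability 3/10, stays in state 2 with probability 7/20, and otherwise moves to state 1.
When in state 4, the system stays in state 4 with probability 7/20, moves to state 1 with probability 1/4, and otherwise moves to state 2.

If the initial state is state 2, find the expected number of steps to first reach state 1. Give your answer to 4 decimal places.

Let t(s) be the expected number of steps to first reach state 1 from state s, with t(state 1) = 0. Conditioning on the first step:
t(state 2) = 1 + 0.35·t(state 2) + 0.3·t(state 4)
t(state 4) = 1 + 0.4·t(state 2) + 0.35·t(state 4)
Solving: t(state 2) = 3.1405, t(state 4) = 3.4711.
Expected steps from state 2 to state 1: 3.1405.

3.1405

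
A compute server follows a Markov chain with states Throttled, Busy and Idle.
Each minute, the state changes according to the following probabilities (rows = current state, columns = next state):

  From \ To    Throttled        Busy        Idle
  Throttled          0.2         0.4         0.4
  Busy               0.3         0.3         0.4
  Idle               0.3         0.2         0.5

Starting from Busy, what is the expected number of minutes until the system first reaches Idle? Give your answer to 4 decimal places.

2.5000

Let t(s) be the expected number of minutes to first reach Idle from state s, with t(Idle) = 0. Conditioning on the first minute:
t(Throttled) = 1 + 0.2·t(Throttled) + 0.4·t(Busy)
t(Busy) = 1 + 0.3·t(Throttled) + 0.3·t(Busy)
Solving: t(Throttled) = 2.5000, t(Busy) = 2.5000.
Expected minutes from Busy to Idle: 2.5000.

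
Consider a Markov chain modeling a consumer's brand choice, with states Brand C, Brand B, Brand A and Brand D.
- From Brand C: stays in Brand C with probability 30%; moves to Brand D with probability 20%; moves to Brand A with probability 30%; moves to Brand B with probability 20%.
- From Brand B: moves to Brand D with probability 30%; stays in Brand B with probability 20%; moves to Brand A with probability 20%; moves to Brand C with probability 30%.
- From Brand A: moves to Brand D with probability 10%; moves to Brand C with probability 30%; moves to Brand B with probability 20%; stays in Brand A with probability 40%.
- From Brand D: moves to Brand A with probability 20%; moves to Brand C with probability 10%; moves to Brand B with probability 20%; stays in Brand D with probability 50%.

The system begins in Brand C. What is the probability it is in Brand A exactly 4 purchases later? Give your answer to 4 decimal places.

0.2818

Propagate the distribution vector 4 purchases from Brand C.
After 0 purchases: (1.0000, 0.0000, 0.0000, 0.0000)
After 1 purchase: (0.3000, 0.2000, 0.3000, 0.2000)
After 2 purchases: (0.2600, 0.2000, 0.2900, 0.2500)
After 3 purchases: (0.2500, 0.2000, 0.2840, 0.2660)
After 4 purchases: (0.2468, 0.2000, 0.2818, 0.2714)
P(in Brand A after 4 purchases) = 0.2818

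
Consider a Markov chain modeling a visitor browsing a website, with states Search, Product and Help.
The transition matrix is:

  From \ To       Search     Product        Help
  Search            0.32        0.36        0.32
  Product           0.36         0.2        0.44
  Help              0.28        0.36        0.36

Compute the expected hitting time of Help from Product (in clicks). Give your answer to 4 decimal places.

2.5097

Let t(s) be the expected number of clicks to first reach Help from state s, with t(Help) = 0. Conditioning on the first click:
t(Search) = 1 + 0.32·t(Search) + 0.36·t(Product)
t(Product) = 1 + 0.36·t(Search) + 0.2·t(Product)
Solving: t(Search) = 2.7992, t(Product) = 2.5097.
Expected clicks from Product to Help: 2.5097.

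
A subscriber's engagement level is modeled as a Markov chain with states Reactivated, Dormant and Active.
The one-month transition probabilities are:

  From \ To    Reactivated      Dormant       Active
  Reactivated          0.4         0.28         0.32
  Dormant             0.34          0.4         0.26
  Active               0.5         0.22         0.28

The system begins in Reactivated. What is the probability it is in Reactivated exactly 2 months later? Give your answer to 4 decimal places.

Sum over the intermediate state after 1 month:
P = P(Reactivated→Reactivated)·P(Reactivated→Reactivated) + P(Reactivated→Dormant)·P(Dormant→Reactivated) + P(Reactivated→Active)·P(Active→Reactivated)
  = 0.4×0.4 + 0.28×0.34 + 0.32×0.5
  = 0.1600 + 0.0952 + 0.1600 = 0.4152

0.4152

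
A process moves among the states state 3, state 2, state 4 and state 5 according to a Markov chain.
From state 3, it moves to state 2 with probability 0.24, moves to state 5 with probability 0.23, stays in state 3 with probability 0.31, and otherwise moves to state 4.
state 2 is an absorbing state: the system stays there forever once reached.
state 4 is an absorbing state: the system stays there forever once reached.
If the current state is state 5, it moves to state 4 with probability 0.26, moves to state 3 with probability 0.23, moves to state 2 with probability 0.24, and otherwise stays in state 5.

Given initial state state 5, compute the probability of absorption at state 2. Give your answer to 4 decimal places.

0.4898

Let h(s) be the probability of absorption at state 2 starting from transient state s. Then h(state 2) = 1 and h(state 4) = 0. By first-step analysis:
h(state 3) = 0.31·h(state 3) + 0.24·1 + 0.22·0 + 0.23·h(state 5)
h(state 5) = 0.23·h(state 3) + 0.24·1 + 0.26·0 + 0.27·h(state 5)
Solving: h(state 3) = 0.5111, h(state 5) = 0.4898.
Starting from state 5, the probability is 0.4898.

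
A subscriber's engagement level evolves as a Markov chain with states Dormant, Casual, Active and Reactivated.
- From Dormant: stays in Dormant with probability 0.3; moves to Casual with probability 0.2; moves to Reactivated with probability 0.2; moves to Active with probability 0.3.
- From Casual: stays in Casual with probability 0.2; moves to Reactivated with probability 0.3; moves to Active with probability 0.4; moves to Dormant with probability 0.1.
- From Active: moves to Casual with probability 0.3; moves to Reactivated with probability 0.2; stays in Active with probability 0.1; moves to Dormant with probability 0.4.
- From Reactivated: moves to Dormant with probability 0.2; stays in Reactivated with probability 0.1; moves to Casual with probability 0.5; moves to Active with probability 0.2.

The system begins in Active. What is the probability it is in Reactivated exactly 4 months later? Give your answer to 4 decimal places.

Propagate the distribution vector 4 months from Active.
After 0 months: (0.0000, 0.0000, 1.0000, 0.0000)
After 1 month: (0.4000, 0.3000, 0.1000, 0.2000)
After 2 months: (0.2300, 0.2700, 0.2900, 0.2100)
After 3 months: (0.2540, 0.2920, 0.2480, 0.2060)
After 4 months: (0.2458, 0.2866, 0.2590, 0.2086)
P(in Reactivated after 4 months) = 0.2086

0.2086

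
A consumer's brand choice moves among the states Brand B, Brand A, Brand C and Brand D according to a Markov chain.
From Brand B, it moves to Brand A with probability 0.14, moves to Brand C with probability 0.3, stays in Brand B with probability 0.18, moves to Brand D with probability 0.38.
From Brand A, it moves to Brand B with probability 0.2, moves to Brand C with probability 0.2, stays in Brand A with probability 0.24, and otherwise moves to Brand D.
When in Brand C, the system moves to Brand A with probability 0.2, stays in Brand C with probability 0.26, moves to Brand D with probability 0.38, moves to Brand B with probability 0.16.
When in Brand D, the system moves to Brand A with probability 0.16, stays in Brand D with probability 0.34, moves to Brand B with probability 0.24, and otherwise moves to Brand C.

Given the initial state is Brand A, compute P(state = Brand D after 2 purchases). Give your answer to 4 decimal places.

0.3608

Propagate the distribution vector 2 purchases from Brand A.
After 0 purchases: (0.0000, 1.0000, 0.0000, 0.0000)
After 1 purchase: (0.2000, 0.2400, 0.2000, 0.3600)
After 2 purchases: (0.2024, 0.1832, 0.2536, 0.3608)
P(in Brand D after 2 purchases) = 0.3608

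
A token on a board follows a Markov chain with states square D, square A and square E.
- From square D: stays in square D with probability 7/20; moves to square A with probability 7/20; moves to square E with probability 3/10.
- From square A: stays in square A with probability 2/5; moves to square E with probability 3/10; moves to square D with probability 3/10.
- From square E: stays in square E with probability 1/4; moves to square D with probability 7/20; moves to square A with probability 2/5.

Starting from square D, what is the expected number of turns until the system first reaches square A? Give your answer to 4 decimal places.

2.7451

Let t(s) be the expected number of turns to first reach square A from state s, with t(square A) = 0. Conditioning on the first turn:
t(square D) = 1 + 0.35·t(square D) + 0.3·t(square E)
t(square E) = 1 + 0.35·t(square D) + 0.25·t(square E)
Solving: t(square D) = 2.7451, t(square E) = 2.6144.
Expected turns from square D to square A: 2.7451.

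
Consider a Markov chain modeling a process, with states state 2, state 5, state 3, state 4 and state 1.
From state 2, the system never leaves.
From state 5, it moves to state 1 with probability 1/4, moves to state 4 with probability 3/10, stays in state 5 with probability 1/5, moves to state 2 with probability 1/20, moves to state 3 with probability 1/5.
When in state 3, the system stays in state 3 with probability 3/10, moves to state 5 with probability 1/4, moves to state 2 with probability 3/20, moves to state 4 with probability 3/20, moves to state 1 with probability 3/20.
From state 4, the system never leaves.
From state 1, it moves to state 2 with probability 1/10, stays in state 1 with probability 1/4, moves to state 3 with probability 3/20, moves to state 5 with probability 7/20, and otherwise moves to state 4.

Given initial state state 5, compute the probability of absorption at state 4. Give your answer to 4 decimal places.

0.7397

Let h(s) be the probability of absorption at state 4 starting from transient state s. Then h(state 4) = 1 and h(state 2) = 0. By first-step analysis:
h(state 5) = 0.05·0 + 0.2·h(state 5) + 0.2·h(state 3) + 0.3·1 + 0.25·h(state 1)
h(state 3) = 0.15·0 + 0.25·h(state 5) + 0.3·h(state 3) + 0.15·1 + 0.15·h(state 1)
h(state 1) = 0.1·0 + 0.35·h(state 5) + 0.15·h(state 3) + 0.15·1 + 0.25·h(state 1)
Solving: h(state 5) = 0.7397, h(state 3) = 0.6220, h(state 1) = 0.6696.
Starting from state 5, the probability is 0.7397.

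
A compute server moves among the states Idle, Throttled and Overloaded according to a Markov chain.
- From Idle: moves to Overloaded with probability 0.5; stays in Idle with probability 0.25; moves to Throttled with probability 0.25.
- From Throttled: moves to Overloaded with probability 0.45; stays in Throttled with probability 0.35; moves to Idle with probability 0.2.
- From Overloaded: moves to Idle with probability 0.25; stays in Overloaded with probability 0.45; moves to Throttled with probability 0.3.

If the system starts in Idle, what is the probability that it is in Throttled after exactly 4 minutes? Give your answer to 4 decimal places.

0.3034

Propagate the distribution vector 4 minutes from Idle.
After 0 minutes: (1.0000, 0.0000, 0.0000)
After 1 minute: (0.2500, 0.2500, 0.5000)
After 2 minutes: (0.2375, 0.3000, 0.4625)
After 3 minutes: (0.2350, 0.3031, 0.4619)
After 4 minutes: (0.2348, 0.3034, 0.4618)
P(in Throttled after 4 minutes) = 0.3034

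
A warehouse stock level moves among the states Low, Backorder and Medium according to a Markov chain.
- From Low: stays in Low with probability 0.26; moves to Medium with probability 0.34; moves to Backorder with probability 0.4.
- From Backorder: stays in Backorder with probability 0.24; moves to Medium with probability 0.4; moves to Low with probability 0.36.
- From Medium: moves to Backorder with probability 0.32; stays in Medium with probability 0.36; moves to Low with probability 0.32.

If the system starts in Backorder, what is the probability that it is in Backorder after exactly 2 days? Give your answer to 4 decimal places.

Sum over the intermediate state after 1 day:
P = P(Backorder→Low)·P(Low→Backorder) + P(Backorder→Backorder)·P(Backorder→Backorder) + P(Backorder→Medium)·P(Medium→Backorder)
  = 0.36×0.4 + 0.24×0.24 + 0.4×0.32
  = 0.1440 + 0.0576 + 0.1280 = 0.3296

0.3296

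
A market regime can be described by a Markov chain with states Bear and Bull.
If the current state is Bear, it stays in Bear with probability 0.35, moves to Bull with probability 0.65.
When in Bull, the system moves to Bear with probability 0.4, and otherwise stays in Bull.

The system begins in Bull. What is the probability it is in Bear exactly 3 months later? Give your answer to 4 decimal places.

Propagate the distribution vector 3 months from Bull.
After 0 months: (0.0000, 1.0000)
After 1 month: (0.4000, 0.6000)
After 2 months: (0.3800, 0.6200)
After 3 months: (0.3810, 0.6190)
P(in Bear after 3 months) = 0.3810

0.3810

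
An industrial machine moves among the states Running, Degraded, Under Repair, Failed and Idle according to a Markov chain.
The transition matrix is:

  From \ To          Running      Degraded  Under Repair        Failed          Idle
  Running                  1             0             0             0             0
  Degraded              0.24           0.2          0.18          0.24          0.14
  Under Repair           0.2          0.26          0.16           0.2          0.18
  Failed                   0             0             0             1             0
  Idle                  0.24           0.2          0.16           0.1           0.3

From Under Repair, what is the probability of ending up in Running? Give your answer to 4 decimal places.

Let h(s) be the probability of absorption at Running starting from transient state s. Then h(Running) = 1 and h(Failed) = 0. By first-step analysis:
h(Degraded) = 0.24·1 + 0.2·h(Degraded) + 0.18·h(Under Repair) + 0.24·0 + 0.14·h(Idle)
h(Under Repair) = 0.2·1 + 0.26·h(Degraded) + 0.16·h(Under Repair) + 0.2·0 + 0.18·h(Idle)
h(Idle) = 0.24·1 + 0.2·h(Degraded) + 0.16·h(Under Repair) + 0.1·0 + 0.3·h(Idle)
Solving: h(Degraded) = 0.5277, h(Under Repair) = 0.5333, h(Idle) = 0.6155.
Starting from Under Repair, the probability is 0.5333.

0.5333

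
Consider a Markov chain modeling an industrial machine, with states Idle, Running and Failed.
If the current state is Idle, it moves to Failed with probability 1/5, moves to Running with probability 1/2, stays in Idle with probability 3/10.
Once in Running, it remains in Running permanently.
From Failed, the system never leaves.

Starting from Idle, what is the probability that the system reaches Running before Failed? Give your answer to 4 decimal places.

Let h(s) be the probability of absorption at Running starting from transient state s. Then h(Running) = 1 and h(Failed) = 0. By first-step analysis:
h(Idle) = 0.3·h(Idle) + 0.5·1 + 0.2·0
Solving: h(Idle) = 0.7143.
Starting from Idle, the probability is 0.7143.

0.7143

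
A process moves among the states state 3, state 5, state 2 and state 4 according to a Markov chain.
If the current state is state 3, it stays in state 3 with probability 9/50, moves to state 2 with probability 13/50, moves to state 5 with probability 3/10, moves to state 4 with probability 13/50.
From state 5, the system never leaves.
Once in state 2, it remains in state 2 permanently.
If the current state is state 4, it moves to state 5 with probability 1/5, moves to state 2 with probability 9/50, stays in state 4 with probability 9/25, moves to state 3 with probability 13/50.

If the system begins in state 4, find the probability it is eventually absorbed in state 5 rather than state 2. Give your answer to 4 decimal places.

0.5293

Let h(s) be the probability of absorption at state 5 starting from transient state s. Then h(state 5) = 1 and h(state 2) = 0. By first-step analysis:
h(state 3) = 0.18·h(state 3) + 0.3·1 + 0.26·0 + 0.26·h(state 4)
h(state 4) = 0.26·h(state 3) + 0.2·1 + 0.18·0 + 0.36·h(state 4)
Solving: h(state 3) = 0.5337, h(state 4) = 0.5293.
Starting from state 4, the probability is 0.5293.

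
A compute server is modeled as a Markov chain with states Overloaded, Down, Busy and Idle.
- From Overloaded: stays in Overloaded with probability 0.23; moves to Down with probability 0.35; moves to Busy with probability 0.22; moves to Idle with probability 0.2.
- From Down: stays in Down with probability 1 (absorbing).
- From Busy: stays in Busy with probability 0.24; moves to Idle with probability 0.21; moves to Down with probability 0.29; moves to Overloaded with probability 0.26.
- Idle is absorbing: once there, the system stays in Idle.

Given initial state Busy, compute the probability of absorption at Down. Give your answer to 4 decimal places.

Let h(s) be the probability of absorption at Down starting from transient state s. Then h(Down) = 1 and h(Idle) = 0. By first-step analysis:
h(Overloaded) = 0.23·h(Overloaded) + 0.35·1 + 0.22·h(Busy) + 0.2·0
h(Busy) = 0.26·h(Overloaded) + 0.29·1 + 0.24·h(Busy) + 0.21·0
Solving: h(Overloaded) = 0.6246, h(Busy) = 0.5953.
Starting from Busy, the probability is 0.5953.

0.5953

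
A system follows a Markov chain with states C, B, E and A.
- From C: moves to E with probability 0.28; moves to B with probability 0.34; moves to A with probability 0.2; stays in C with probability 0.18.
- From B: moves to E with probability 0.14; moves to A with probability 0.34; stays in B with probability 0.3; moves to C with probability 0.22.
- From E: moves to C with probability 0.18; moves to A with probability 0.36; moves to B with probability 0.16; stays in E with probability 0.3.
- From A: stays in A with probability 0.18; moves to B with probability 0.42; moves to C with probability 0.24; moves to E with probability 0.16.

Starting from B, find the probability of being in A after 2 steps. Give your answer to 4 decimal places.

0.2576

Propagate the distribution vector 2 steps from B.
After 0 steps: (0.0000, 1.0000, 0.0000, 0.0000)
After 1 step: (0.2200, 0.3000, 0.1400, 0.3400)
After 2 steps: (0.2124, 0.3300, 0.2000, 0.2576)
P(in A after 2 steps) = 0.2576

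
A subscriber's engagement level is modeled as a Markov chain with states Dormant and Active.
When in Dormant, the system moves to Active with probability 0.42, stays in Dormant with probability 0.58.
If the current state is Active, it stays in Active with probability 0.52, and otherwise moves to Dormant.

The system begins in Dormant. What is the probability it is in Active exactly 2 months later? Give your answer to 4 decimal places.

0.4620

Sum over the intermediate state after 1 month:
P = P(Dormant→Dormant)·P(Dormant→Active) + P(Dormant→Active)·P(Active→Active)
  = 0.58×0.42 + 0.42×0.52
  = 0.2436 + 0.2184 = 0.4620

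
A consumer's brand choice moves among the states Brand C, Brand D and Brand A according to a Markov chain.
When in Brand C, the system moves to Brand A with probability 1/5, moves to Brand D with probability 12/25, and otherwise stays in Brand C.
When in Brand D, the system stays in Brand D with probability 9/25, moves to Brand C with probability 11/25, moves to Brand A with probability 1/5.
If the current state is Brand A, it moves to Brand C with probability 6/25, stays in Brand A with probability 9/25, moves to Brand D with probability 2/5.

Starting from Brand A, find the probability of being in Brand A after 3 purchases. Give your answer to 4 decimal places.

Propagate the distribution vector 3 purchases from Brand A.
After 0 purchases: (0.0000, 0.0000, 1.0000)
After 1 purchase: (0.2400, 0.4000, 0.3600)
After 2 purchases: (0.3392, 0.4032, 0.2576)
After 3 purchases: (0.3478, 0.4110, 0.2412)
P(in Brand A after 3 purchases) = 0.2412

0.2412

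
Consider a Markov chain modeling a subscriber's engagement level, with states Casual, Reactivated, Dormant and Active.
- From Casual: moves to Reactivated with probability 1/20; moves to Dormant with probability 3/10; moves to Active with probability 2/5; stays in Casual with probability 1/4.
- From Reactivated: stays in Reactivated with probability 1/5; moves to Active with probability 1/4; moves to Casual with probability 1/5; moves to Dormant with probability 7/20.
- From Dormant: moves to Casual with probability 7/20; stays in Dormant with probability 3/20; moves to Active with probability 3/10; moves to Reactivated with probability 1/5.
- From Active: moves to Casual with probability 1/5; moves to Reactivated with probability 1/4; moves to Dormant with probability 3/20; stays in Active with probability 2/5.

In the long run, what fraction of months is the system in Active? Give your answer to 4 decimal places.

Let the stationary distribution be π with π = πP and π_1 + π_2 + π_3 + π_4 = 1.
π_1 = 0.25·π_1 + 0.2·π_2 + 0.35·π_3 + 0.2·π_4
π_2 = 0.05·π_1 + 0.2·π_2 + 0.2·π_3 + 0.25·π_4
π_3 = 0.3·π_1 + 0.35·π_2 + 0.15·π_3 + 0.15·π_4
Solving with the normalization constraint gives π = (0.2457, 0.1807, 0.2230, 0.3506).
So the stationary probability of Active is 0.3506.

0.3506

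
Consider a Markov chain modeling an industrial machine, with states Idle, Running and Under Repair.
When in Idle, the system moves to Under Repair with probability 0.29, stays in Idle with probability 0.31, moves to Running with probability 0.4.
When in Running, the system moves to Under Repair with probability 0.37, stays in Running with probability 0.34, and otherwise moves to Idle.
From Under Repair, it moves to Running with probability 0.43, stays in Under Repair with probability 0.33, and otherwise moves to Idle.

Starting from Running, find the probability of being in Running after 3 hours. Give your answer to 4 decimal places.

Propagate the distribution vector 3 hours from Running.
After 0 hours: (0.0000, 1.0000, 0.0000)
After 1 hour: (0.2900, 0.3400, 0.3700)
After 2 hours: (0.2773, 0.3907, 0.3320)
After 3 hours: (0.2789, 0.3865, 0.3345)
P(in Running after 3 hours) = 0.3865

0.3865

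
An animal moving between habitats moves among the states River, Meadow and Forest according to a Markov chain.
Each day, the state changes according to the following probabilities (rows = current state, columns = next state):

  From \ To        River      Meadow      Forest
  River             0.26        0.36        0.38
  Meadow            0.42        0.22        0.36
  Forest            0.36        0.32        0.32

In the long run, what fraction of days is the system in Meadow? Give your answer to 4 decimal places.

Let the stationary distribution be π with π = πP and π_1 + π_2 + π_3 = 1.
π_1 = 0.26·π_1 + 0.42·π_2 + 0.36·π_3
π_2 = 0.36·π_1 + 0.22·π_2 + 0.32·π_3
Solving with the normalization constraint gives π = (0.3438, 0.3034, 0.3528).
So the stationary probability of Meadow is 0.3034.

0.3034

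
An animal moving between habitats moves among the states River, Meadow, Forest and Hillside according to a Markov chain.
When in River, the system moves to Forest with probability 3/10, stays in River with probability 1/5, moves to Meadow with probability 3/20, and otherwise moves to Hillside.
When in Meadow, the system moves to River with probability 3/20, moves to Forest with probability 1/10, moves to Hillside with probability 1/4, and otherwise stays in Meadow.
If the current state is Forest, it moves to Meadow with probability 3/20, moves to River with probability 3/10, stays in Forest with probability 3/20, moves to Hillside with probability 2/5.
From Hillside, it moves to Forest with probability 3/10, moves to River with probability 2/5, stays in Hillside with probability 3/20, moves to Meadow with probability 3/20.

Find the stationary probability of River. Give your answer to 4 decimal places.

0.2669

Let the stationary distribution be π with π = πP and π_1 + π_2 + π_3 + π_4 = 1.
π_1 = 0.2·π_1 + 0.15·π_2 + 0.3·π_3 + 0.4·π_4
π_2 = 0.15·π_1 + 0.5·π_2 + 0.15·π_3 + 0.15·π_4
π_3 = 0.3·π_1 + 0.1·π_2 + 0.15·π_3 + 0.3·π_4
Solving with the normalization constraint gives π = (0.2669, 0.2308, 0.2207, 0.2816).
So the stationary probability of River is 0.2669.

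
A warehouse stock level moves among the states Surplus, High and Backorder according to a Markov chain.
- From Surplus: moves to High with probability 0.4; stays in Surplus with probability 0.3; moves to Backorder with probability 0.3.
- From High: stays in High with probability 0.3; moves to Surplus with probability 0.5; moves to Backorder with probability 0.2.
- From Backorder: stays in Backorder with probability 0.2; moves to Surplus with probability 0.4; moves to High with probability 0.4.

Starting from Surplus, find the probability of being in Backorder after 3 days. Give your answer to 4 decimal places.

Propagate the distribution vector 3 days from Surplus.
After 0 days: (1.0000, 0.0000, 0.0000)
After 1 day: (0.3000, 0.4000, 0.3000)
After 2 days: (0.4100, 0.3600, 0.2300)
After 3 days: (0.3950, 0.3640, 0.2410)
P(in Backorder after 3 days) = 0.2410

0.2410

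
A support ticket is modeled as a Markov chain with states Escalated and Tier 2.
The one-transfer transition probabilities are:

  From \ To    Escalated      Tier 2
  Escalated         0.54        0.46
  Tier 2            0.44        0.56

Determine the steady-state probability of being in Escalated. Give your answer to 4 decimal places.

0.4889

Let the stationary distribution be π with π = πP and π_1 + π_2 = 1.
π_1 = 0.54·π_1 + 0.44·π_2
Solving with the normalization constraint gives π = (0.4889, 0.5111).
So the stationary probability of Escalated is 0.4889.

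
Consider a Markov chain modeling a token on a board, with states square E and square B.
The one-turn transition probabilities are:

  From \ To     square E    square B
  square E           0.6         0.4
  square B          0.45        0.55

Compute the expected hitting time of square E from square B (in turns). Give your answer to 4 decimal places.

Let t(s) be the expected number of turns to first reach square E from state s, with t(square E) = 0. Conditioning on the first turn:
t(square B) = 1 + 0.55·t(square B)
Solving: t(square B) = 2.2222.
Expected turns from square B to square E: 2.2222.

2.2222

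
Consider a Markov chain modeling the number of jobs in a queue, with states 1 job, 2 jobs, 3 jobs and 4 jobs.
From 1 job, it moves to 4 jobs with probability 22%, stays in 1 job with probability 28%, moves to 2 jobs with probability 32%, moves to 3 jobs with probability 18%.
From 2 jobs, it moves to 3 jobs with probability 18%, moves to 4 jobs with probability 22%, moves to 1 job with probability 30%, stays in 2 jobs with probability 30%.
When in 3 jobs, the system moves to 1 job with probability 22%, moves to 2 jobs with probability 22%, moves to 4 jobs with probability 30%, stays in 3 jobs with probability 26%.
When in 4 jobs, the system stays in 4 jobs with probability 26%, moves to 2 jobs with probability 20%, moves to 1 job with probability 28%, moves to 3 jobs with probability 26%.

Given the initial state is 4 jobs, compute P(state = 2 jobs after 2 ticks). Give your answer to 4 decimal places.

Propagate the distribution vector 2 ticks from 4 jobs.
After 0 ticks: (0.0000, 0.0000, 0.0000, 1.0000)
After 1 tick: (0.2800, 0.2000, 0.2600, 0.2600)
After 2 ticks: (0.2684, 0.2588, 0.2216, 0.2512)
P(in 2 jobs after 2 ticks) = 0.2588

0.2588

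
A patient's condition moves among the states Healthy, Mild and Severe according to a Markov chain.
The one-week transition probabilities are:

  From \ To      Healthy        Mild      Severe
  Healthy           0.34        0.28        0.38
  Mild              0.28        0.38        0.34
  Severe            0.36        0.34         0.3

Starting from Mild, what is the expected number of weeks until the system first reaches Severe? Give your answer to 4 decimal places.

Let t(s) be the expected number of weeks to first reach Severe from state s, with t(Severe) = 0. Conditioning on the first week:
t(Healthy) = 1 + 0.34·t(Healthy) + 0.28·t(Mild)
t(Mild) = 1 + 0.28·t(Healthy) + 0.38·t(Mild)
Solving: t(Healthy) = 2.7207, t(Mild) = 2.8416.
Expected weeks from Mild to Severe: 2.8416.

2.8416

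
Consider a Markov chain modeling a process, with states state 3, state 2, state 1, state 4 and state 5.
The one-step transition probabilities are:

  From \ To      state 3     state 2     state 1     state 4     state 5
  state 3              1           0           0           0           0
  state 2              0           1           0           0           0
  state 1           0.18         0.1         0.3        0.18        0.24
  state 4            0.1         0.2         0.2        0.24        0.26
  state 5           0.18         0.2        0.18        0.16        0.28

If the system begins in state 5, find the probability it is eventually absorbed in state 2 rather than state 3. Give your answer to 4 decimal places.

Let h(s) be the probability of absorption at state 2 starting from transient state s. Then h(state 2) = 1 and h(state 3) = 0. By first-step analysis:
h(state 1) = 0.18·0 + 0.1·1 + 0.3·h(state 1) + 0.18·h(state 4) + 0.24·h(state 5)
h(state 4) = 0.1·0 + 0.2·1 + 0.2·h(state 1) + 0.24·h(state 4) + 0.26·h(state 5)
h(state 5) = 0.18·0 + 0.2·1 + 0.18·h(state 1) + 0.16·h(state 4) + 0.28·h(state 5)
Solving: h(state 1) = 0.4658, h(state 4) = 0.5635, h(state 5) = 0.5195.
Starting from state 5, the probability is 0.5195.

0.5195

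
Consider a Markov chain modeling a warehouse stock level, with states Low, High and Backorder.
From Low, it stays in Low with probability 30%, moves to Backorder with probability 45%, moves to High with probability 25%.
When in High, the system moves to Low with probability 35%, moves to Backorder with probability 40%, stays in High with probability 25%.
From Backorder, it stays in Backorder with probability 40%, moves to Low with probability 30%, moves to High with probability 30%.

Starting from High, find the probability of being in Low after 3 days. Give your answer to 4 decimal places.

0.3135

Propagate the distribution vector 3 days from High.
After 0 days: (0.0000, 1.0000, 0.0000)
After 1 day: (0.3500, 0.2500, 0.4000)
After 2 days: (0.3125, 0.2700, 0.4175)
After 3 days: (0.3135, 0.2709, 0.4156)
P(in Low after 3 days) = 0.3135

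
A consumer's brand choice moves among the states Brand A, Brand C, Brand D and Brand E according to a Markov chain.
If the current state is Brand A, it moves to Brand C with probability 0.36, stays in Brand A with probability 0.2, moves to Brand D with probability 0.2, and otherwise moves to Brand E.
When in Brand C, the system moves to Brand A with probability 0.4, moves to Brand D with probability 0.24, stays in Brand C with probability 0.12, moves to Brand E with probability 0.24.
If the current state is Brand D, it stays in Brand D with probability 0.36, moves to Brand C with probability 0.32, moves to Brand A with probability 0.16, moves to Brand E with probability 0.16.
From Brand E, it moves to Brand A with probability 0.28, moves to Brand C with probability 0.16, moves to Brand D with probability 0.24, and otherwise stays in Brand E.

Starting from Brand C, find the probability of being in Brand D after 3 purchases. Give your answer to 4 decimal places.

Propagate the distribution vector 3 purchases from Brand C.
After 0 purchases: (0.0000, 1.0000, 0.0000, 0.0000)
After 1 purchase: (0.4000, 0.1200, 0.2400, 0.2400)
After 2 purchases: (0.2336, 0.2736, 0.2528, 0.2400)
After 3 purchases: (0.2638, 0.2362, 0.2610, 0.2390)
P(in Brand D after 3 purchases) = 0.2610

0.2610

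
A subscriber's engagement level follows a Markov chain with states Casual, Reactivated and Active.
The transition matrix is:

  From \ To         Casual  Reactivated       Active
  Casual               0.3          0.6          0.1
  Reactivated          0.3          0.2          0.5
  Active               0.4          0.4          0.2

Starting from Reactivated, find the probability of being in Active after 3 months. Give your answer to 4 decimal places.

Propagate the distribution vector 3 months from Reactivated.
After 0 months: (0.0000, 1.0000, 0.0000)
After 1 month: (0.3000, 0.2000, 0.5000)
After 2 months: (0.3500, 0.4200, 0.2300)
After 3 months: (0.3230, 0.3860, 0.2910)
P(in Active after 3 months) = 0.2910

0.2910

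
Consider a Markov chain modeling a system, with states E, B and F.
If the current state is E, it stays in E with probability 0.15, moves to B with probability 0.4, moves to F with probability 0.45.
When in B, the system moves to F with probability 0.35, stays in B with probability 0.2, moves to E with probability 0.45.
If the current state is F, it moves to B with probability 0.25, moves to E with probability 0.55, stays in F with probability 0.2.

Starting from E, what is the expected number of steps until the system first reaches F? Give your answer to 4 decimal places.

2.4000

Let t(s) be the expected number of steps to first reach F from state s, with t(F) = 0. Conditioning on the first step:
t(E) = 1 + 0.15·t(E) + 0.4·t(B)
t(B) = 1 + 0.45·t(E) + 0.2·t(B)
Solving: t(E) = 2.4000, t(B) = 2.6000.
Expected steps from E to F: 2.4000.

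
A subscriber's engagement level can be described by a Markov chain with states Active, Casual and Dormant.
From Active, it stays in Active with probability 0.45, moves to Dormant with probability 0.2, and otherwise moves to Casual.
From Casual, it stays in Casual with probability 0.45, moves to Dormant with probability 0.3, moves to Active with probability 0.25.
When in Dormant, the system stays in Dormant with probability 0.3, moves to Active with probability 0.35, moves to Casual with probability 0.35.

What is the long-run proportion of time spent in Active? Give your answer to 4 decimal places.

Let the stationary distribution be π with π = πP and π_1 + π_2 + π_3 = 1.
π_1 = 0.45·π_1 + 0.25·π_2 + 0.35·π_3
π_2 = 0.35·π_1 + 0.45·π_2 + 0.35·π_3
Solving with the normalization constraint gives π = (0.3457, 0.3889, 0.2654).
So the stationary probability of Active is 0.3457.

0.3457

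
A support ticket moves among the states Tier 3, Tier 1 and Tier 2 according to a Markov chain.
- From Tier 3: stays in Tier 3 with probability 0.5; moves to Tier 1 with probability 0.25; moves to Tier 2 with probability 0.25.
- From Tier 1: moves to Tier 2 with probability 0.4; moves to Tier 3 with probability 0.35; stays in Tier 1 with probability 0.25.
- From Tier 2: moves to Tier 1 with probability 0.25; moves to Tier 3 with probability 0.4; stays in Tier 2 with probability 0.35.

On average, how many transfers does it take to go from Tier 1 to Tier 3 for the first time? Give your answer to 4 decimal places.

2.7097

Let t(s) be the expected number of transfers to first reach Tier 3 from state s, with t(Tier 3) = 0. Conditioning on the first transfer:
t(Tier 1) = 1 + 0.25·t(Tier 1) + 0.4·t(Tier 2)
t(Tier 2) = 1 + 0.25·t(Tier 1) + 0.35·t(Tier 2)
Solving: t(Tier 1) = 2.7097, t(Tier 2) = 2.5806.
Expected transfers from Tier 1 to Tier 3: 2.7097.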